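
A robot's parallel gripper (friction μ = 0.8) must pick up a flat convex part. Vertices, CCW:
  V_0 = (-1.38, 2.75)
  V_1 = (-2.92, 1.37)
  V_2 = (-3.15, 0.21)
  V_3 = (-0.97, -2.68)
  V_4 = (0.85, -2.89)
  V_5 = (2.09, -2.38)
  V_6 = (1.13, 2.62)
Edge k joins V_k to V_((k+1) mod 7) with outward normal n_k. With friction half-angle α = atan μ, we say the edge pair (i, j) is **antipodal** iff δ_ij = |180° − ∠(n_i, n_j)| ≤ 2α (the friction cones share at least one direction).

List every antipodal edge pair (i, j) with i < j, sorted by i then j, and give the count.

count = 10; pairs: (0,3), (0,4), (0,5), (1,4), (1,5), (2,5), (2,6), (3,5), (3,6), (4,6)

α = atan 0.8 = 38.66°;  2α = 77.32°
n_0 = (-0.6674, +0.7447)
n_1 = (-0.9809, +0.1945)
n_2 = (-0.7983, -0.6022)
n_3 = (-0.1146, -0.9934)
n_4 = (+0.3804, -0.9248)
n_5 = (+0.9821, +0.1886)
n_6 = (+0.0517, +0.9987)
  (0,1): δ = 143.08°  ·
  (0,2): δ = 94.84°  ·
  (0,3): δ = 48.45°  ✓
  (0,4): δ = 19.51°  ✓
  (0,5): δ = 59.00°  ✓
  (0,6): δ = 135.17°  ·
  (1,2): δ = 131.76°  ·
  (1,3): δ = 85.37°  ·
  (1,4): δ = 56.43°  ✓
  (1,5): δ = 22.08°  ✓
  (1,6): δ = 98.25°  ·
  (2,3): δ = 133.61°  ·
  (2,4): δ = 104.67°  ·
  (2,5): δ = 26.16°  ✓
  (2,6): δ = 50.01°  ✓
  (3,4): δ = 151.06°  ·
  (3,5): δ = 72.55°  ✓
  (3,6): δ = 3.62°  ✓
  (4,5): δ = 101.49°  ·
  (4,6): δ = 25.32°  ✓
  (5,6): δ = 103.83°  ·
antipodal pairs: 10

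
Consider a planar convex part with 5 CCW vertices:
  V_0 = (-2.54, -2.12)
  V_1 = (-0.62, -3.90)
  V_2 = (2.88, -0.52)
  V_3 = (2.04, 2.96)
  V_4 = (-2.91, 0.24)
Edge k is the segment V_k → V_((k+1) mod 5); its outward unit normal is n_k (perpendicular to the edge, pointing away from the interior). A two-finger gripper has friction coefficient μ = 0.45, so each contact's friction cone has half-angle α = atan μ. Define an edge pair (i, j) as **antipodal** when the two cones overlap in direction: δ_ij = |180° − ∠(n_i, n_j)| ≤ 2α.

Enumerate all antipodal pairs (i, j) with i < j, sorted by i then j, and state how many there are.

α = atan 0.45 = 24.23°;  2α = 48.46°
n_0 = (-0.6799, -0.7333)
n_1 = (+0.6947, -0.7193)
n_2 = (+0.9721, +0.2346)
n_3 = (-0.4816, +0.8764)
n_4 = (-0.9879, -0.1549)
  (0,1): δ = 93.17°  ·
  (0,2): δ = 33.60°  ✓
  (0,3): δ = 71.62°  ·
  (0,4): δ = 141.74°  ·
  (1,2): δ = 120.43°  ·
  (1,3): δ = 15.21°  ✓
  (1,4): δ = 54.91°  ·
  (2,3): δ = 74.78°  ·
  (2,4): δ = 4.66°  ✓
  (3,4): δ = 109.88°  ·
antipodal pairs: 3

count = 3; pairs: (0,2), (1,3), (2,4)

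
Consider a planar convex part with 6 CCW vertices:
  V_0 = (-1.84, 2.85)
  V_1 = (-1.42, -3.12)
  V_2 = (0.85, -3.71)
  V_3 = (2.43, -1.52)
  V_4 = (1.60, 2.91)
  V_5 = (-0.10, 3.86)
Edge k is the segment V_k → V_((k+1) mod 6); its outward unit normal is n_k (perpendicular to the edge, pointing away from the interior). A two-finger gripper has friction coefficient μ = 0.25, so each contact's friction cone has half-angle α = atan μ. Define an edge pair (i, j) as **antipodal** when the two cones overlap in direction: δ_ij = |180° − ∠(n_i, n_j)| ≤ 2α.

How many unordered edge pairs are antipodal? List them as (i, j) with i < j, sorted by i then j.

count = 3; pairs: (0,3), (1,4), (2,5)

α = atan 0.25 = 14.04°;  2α = 28.07°
n_0 = (-0.9975, -0.0702)
n_1 = (-0.2516, -0.9678)
n_2 = (+0.8110, -0.5851)
n_3 = (+0.9829, +0.1842)
n_4 = (+0.4878, +0.8729)
n_5 = (-0.5020, +0.8649)
  (0,1): δ = 108.59°  ·
  (0,2): δ = 39.83°  ·
  (0,3): δ = 6.59°  ✓
  (0,4): δ = 56.78°  ·
  (0,5): δ = 116.11°  ·
  (1,2): δ = 111.24°  ·
  (1,3): δ = 64.82°  ·
  (1,4): δ = 14.63°  ✓
  (1,5): δ = 44.70°  ·
  (2,3): δ = 133.58°  ·
  (2,4): δ = 83.39°  ·
  (2,5): δ = 24.06°  ✓
  (3,4): δ = 129.81°  ·
  (3,5): δ = 70.48°  ·
  (4,5): δ = 120.67°  ·
antipodal pairs: 3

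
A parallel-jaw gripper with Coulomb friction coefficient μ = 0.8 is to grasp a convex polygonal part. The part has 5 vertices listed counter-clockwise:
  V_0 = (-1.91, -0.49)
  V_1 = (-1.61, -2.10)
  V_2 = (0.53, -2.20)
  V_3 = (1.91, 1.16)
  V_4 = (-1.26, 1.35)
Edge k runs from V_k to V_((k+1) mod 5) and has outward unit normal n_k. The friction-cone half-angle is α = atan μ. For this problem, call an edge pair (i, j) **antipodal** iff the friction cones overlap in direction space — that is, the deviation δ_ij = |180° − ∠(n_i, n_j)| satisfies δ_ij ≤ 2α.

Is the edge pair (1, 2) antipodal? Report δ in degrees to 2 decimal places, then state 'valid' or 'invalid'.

δ = 109.65°, invalid

α = atan 0.8 = 38.66°;  2α = 77.32°
edge 1: e_1 = (+2.14, -0.10);  n_1 = (-0.0467, -0.9989)
edge 2: e_2 = (+1.38, +3.36);  n_2 = (+0.9250, -0.3799)
∠(n_1, n_2) = 70.35°
δ = |180° − 70.35°| = 109.65°
109.65° > 2α = 77.32°  →  invalid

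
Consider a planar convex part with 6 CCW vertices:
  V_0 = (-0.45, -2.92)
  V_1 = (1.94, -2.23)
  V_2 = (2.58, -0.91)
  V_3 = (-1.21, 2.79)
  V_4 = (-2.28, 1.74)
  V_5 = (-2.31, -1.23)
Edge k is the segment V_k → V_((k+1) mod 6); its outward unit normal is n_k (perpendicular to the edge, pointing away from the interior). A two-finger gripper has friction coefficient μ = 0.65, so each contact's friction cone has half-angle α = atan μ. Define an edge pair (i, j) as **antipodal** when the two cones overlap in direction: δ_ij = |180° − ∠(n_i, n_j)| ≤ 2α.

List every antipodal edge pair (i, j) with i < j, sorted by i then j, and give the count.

α = atan 0.65 = 33.02°;  2α = 66.05°
n_0 = (+0.2774, -0.9608)
n_1 = (+0.8998, -0.4363)
n_2 = (+0.6986, +0.7156)
n_3 = (-0.7004, +0.7137)
n_4 = (-0.9999, +0.0101)
n_5 = (-0.6725, -0.7401)
  (0,1): δ = 131.97°  ·
  (0,2): δ = 60.42°  ✓
  (0,3): δ = 28.36°  ✓
  (0,4): δ = 73.32°  ·
  (0,5): δ = 121.64°  ·
  (1,2): δ = 108.45°  ·
  (1,3): δ = 19.67°  ✓
  (1,4): δ = 25.29°  ✓
  (1,5): δ = 73.61°  ·
  (2,3): δ = 91.23°  ·
  (2,4): δ = 46.27°  ✓
  (2,5): δ = 2.05°  ✓
  (3,4): δ = 135.04°  ·
  (3,5): δ = 86.72°  ·
  (4,5): δ = 131.68°  ·
antipodal pairs: 6

count = 6; pairs: (0,2), (0,3), (1,3), (1,4), (2,4), (2,5)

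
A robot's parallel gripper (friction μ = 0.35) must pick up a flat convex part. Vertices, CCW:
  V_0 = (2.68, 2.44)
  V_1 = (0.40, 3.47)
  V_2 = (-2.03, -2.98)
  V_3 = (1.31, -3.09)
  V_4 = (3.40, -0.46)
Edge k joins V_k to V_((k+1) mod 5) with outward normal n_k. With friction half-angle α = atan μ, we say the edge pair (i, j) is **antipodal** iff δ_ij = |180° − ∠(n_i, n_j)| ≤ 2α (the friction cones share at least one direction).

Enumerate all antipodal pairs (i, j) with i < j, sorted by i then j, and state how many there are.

α = atan 0.35 = 19.29°;  2α = 38.58°
n_0 = (+0.4117, +0.9113)
n_1 = (-0.9358, +0.3526)
n_2 = (-0.0329, -0.9995)
n_3 = (+0.7829, -0.6222)
n_4 = (+0.9705, +0.2410)
  (0,1): δ = 86.33°  ·
  (0,2): δ = 22.42°  ✓
  (0,3): δ = 75.84°  ·
  (0,4): δ = 128.25°  ·
  (1,2): δ = 71.24°  ·
  (1,3): δ = 17.83°  ✓
  (1,4): δ = 34.59°  ✓
  (2,3): δ = 126.59°  ·
  (2,4): δ = 74.17°  ·
  (3,4): δ = 127.58°  ·
antipodal pairs: 3

count = 3; pairs: (0,2), (1,3), (1,4)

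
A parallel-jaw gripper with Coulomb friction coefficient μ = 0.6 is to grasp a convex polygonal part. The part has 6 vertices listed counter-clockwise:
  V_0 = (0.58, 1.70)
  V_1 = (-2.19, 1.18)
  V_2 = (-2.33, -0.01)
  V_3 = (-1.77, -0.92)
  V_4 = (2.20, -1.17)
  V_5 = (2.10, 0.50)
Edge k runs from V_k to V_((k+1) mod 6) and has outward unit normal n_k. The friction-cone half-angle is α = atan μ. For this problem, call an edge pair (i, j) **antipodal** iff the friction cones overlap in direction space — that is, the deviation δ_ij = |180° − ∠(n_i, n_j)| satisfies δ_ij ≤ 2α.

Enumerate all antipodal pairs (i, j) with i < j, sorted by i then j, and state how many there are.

count = 6; pairs: (0,3), (1,4), (1,5), (2,4), (2,5), (3,5)

α = atan 0.6 = 30.96°;  2α = 61.93°
n_0 = (-0.1845, +0.9828)
n_1 = (-0.9932, +0.1168)
n_2 = (-0.8517, -0.5241)
n_3 = (-0.0628, -0.9980)
n_4 = (+0.9982, +0.0598)
n_5 = (+0.6196, +0.7849)
  (0,1): δ = 107.34°  ·
  (0,2): δ = 69.02°  ·
  (0,3): δ = 14.24°  ✓
  (0,4): δ = 82.79°  ·
  (0,5): δ = 131.08°  ·
  (1,2): δ = 141.68°  ·
  (1,3): δ = 86.89°  ·
  (1,4): δ = 10.14°  ✓
  (1,5): δ = 58.42°  ✓
  (2,3): δ = 125.21°  ·
  (2,4): δ = 28.18°  ✓
  (2,5): δ = 20.10°  ✓
  (3,4): δ = 82.97°  ·
  (3,5): δ = 34.69°  ✓
  (4,5): δ = 131.72°  ·
antipodal pairs: 6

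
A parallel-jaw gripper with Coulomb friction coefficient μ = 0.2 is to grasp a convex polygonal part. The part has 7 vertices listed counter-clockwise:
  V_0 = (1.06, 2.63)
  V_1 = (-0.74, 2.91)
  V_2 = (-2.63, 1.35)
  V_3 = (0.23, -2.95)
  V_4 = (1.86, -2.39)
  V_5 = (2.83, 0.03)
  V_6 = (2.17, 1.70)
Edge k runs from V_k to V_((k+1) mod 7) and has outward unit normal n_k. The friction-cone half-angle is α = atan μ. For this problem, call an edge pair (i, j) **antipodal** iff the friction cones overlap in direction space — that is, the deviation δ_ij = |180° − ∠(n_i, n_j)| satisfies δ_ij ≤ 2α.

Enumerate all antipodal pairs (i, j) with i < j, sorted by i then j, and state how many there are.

α = atan 0.2 = 11.31°;  2α = 22.62°
n_0 = (+0.1537, +0.9881)
n_1 = (-0.6366, +0.7712)
n_2 = (-0.8326, -0.5538)
n_3 = (+0.3249, -0.9457)
n_4 = (+0.9282, -0.3721)
n_5 = (+0.9300, +0.3675)
n_6 = (+0.6422, +0.7665)
  (0,1): δ = 131.62°  ·
  (0,2): δ = 47.53°  ·
  (0,3): δ = 27.80°  ·
  (0,4): δ = 77.00°  ·
  (0,5): δ = 120.41°  ·
  (0,6): δ = 148.88°  ·
  (1,2): δ = 95.91°  ·
  (1,3): δ = 20.58°  ✓
  (1,4): δ = 28.62°  ·
  (1,5): δ = 72.03°  ·
  (1,6): δ = 100.51°  ·
  (2,3): δ = 104.67°  ·
  (2,4): δ = 55.47°  ·
  (2,5): δ = 12.06°  ✓
  (2,6): δ = 16.41°  ✓
  (3,4): δ = 130.80°  ·
  (3,5): δ = 87.40°  ·
  (3,6): δ = 58.92°  ·
  (4,5): δ = 136.59°  ·
  (4,6): δ = 108.12°  ·
  (5,6): δ = 151.52°  ·
antipodal pairs: 3

count = 3; pairs: (1,3), (2,5), (2,6)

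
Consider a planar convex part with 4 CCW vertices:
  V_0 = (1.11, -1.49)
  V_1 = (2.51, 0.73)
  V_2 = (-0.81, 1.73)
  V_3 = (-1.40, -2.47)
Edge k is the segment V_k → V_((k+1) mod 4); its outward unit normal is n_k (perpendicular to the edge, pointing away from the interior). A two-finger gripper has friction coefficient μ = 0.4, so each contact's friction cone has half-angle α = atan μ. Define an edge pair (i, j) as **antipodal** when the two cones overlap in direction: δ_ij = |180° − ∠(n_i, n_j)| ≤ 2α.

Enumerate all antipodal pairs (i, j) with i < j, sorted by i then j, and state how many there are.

α = atan 0.4 = 21.80°;  2α = 43.60°
n_0 = (+0.8459, -0.5334)
n_1 = (+0.2884, +0.9575)
n_2 = (-0.9903, +0.1391)
n_3 = (+0.3637, -0.9315)
  (0,1): δ = 74.53°  ·
  (0,2): δ = 24.24°  ✓
  (0,3): δ = 143.56°  ·
  (1,2): δ = 81.23°  ·
  (1,3): δ = 38.09°  ✓
  (2,3): δ = 60.68°  ·
antipodal pairs: 2

count = 2; pairs: (0,2), (1,3)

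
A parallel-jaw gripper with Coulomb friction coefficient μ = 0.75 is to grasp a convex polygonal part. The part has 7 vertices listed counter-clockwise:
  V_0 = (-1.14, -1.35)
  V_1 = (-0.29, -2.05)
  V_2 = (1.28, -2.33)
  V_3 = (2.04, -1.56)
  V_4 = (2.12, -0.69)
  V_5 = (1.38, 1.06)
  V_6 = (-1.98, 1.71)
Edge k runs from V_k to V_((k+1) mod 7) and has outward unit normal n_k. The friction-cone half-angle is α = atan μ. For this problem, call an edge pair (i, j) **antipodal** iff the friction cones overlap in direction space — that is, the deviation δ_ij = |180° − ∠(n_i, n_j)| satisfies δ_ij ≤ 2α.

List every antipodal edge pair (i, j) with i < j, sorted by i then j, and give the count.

count = 10; pairs: (0,3), (0,4), (0,5), (1,4), (1,5), (2,5), (2,6), (3,6), (4,6), (5,6)

α = atan 0.75 = 36.87°;  2α = 73.74°
n_0 = (-0.6357, -0.7719)
n_1 = (-0.1756, -0.9845)
n_2 = (+0.7117, -0.7025)
n_3 = (+0.9958, -0.0916)
n_4 = (+0.9210, +0.3895)
n_5 = (+0.1899, +0.9818)
n_6 = (-0.9643, -0.2647)
  (0,1): δ = 150.64°  ·
  (0,2): δ = 95.15°  ·
  (0,3): δ = 55.78°  ✓
  (0,4): δ = 27.61°  ✓
  (0,5): δ = 28.52°  ✓
  (0,6): δ = 144.82°  ·
  (1,2): δ = 124.51°  ·
  (1,3): δ = 85.14°  ·
  (1,4): δ = 56.97°  ✓
  (1,5): δ = 0.84°  ✓
  (1,6): δ = 115.46°  ·
  (2,3): δ = 140.63°  ·
  (2,4): δ = 112.45°  ·
  (2,5): δ = 56.32°  ✓
  (2,6): δ = 59.98°  ✓
  (3,4): δ = 151.82°  ·
  (3,5): δ = 95.69°  ·
  (3,6): δ = 20.60°  ✓
  (4,5): δ = 123.87°  ·
  (4,6): δ = 7.57°  ✓
  (5,6): δ = 63.70°  ✓
antipodal pairs: 10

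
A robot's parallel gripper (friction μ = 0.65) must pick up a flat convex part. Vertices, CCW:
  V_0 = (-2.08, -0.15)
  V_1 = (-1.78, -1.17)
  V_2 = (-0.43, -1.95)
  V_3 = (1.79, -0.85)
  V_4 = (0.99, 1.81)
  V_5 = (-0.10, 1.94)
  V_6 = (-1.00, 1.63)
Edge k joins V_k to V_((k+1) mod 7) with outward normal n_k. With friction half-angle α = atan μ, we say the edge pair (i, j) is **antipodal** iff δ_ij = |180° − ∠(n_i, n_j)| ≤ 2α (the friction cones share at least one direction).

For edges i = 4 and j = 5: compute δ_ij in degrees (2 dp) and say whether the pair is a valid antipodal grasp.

δ = 154.19°, invalid

α = atan 0.65 = 33.02°;  2α = 66.05°
edge 4: e_4 = (-1.09, +0.13);  n_4 = (+0.1184, +0.9930)
edge 5: e_5 = (-0.90, -0.31);  n_5 = (-0.3257, +0.9455)
∠(n_4, n_5) = 25.81°
δ = |180° − 25.81°| = 154.19°
154.19° > 2α = 66.05°  →  invalid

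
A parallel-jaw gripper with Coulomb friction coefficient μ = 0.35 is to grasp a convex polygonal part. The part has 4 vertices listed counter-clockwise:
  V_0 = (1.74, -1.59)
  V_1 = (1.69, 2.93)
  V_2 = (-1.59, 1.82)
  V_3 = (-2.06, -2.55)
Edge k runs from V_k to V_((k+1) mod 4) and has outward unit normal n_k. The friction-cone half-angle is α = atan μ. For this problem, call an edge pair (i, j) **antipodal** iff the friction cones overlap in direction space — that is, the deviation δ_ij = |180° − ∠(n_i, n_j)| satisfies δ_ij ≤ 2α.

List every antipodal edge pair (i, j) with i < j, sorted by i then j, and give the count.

α = atan 0.35 = 19.29°;  2α = 38.58°
n_0 = (+0.9999, +0.0111)
n_1 = (-0.3206, +0.9472)
n_2 = (-0.9943, +0.1069)
n_3 = (+0.2449, -0.9695)
  (0,1): δ = 71.94°  ·
  (0,2): δ = 6.77°  ✓
  (0,3): δ = 103.54°  ·
  (1,2): δ = 114.84°  ·
  (1,3): δ = 4.52°  ✓
  (2,3): δ = 69.68°  ·
antipodal pairs: 2

count = 2; pairs: (0,2), (1,3)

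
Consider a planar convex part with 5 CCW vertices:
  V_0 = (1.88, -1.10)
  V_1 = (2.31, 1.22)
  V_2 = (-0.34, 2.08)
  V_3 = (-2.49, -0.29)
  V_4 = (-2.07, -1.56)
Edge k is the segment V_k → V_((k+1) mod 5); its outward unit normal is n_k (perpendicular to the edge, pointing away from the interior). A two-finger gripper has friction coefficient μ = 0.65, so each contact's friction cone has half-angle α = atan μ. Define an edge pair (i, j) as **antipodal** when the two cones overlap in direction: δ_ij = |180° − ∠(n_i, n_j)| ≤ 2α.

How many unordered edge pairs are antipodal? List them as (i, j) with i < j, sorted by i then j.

α = atan 0.65 = 33.02°;  2α = 66.05°
n_0 = (+0.9833, -0.1822)
n_1 = (+0.3087, +0.9512)
n_2 = (-0.7406, +0.6719)
n_3 = (-0.9494, -0.3140)
n_4 = (+0.1157, -0.9933)
  (0,1): δ = 97.48°  ·
  (0,2): δ = 31.71°  ✓
  (0,3): δ = 28.80°  ✓
  (0,4): δ = 107.14°  ·
  (1,2): δ = 114.23°  ·
  (1,3): δ = 53.72°  ✓
  (1,4): δ = 24.62°  ✓
  (2,3): δ = 119.49°  ·
  (2,4): δ = 41.14°  ✓
  (3,4): δ = 101.66°  ·
antipodal pairs: 5

count = 5; pairs: (0,2), (0,3), (1,3), (1,4), (2,4)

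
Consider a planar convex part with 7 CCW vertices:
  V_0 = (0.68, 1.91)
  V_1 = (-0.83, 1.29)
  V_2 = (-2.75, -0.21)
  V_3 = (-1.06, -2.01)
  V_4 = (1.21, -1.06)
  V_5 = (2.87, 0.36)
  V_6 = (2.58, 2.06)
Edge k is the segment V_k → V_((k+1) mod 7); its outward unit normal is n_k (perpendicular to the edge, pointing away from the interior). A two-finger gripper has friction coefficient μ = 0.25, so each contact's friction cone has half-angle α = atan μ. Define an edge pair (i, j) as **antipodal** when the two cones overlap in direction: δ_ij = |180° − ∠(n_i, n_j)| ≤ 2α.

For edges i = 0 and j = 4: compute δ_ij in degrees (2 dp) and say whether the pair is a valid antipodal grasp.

α = atan 0.25 = 14.04°;  2α = 28.07°
edge 0: e_0 = (-1.51, -0.62);  n_0 = (-0.3798, +0.9251)
edge 4: e_4 = (+1.66, +1.42);  n_4 = (+0.6500, -0.7599)
∠(n_0, n_4) = 161.78°
δ = |180° − 161.78°| = 18.22°
18.22° ≤ 2α = 28.07°  →  valid

δ = 18.22°, valid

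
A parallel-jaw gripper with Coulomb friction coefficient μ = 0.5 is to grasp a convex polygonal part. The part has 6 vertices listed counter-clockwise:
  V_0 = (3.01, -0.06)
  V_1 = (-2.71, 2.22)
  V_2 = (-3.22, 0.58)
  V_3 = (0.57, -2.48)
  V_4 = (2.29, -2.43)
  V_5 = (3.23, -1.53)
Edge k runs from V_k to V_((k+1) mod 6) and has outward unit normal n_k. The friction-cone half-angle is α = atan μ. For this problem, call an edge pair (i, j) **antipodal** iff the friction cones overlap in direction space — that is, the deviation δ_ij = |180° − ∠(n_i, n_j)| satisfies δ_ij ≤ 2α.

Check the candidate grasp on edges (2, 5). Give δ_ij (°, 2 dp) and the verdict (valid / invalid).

δ = 42.57°, valid

α = atan 0.5 = 26.57°;  2α = 53.13°
edge 2: e_2 = (+3.79, -3.06);  n_2 = (-0.6282, -0.7781)
edge 5: e_5 = (-0.22, +1.47);  n_5 = (+0.9890, +0.1480)
∠(n_2, n_5) = 137.43°
δ = |180° − 137.43°| = 42.57°
42.57° ≤ 2α = 53.13°  →  valid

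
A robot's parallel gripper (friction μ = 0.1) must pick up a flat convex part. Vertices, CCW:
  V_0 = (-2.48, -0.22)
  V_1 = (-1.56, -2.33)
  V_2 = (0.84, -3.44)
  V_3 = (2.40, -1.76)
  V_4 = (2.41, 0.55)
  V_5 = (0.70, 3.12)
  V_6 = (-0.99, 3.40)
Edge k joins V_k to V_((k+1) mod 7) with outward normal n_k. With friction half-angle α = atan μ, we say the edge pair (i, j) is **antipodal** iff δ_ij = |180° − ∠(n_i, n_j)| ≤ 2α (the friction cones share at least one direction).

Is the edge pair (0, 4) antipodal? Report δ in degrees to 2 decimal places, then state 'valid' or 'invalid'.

δ = 10.08°, valid

α = atan 0.1 = 5.71°;  2α = 11.42°
edge 0: e_0 = (+0.92, -2.11);  n_0 = (-0.9167, -0.3997)
edge 4: e_4 = (-1.71, +2.57);  n_4 = (+0.8325, +0.5540)
∠(n_0, n_4) = 169.92°
δ = |180° − 169.92°| = 10.08°
10.08° ≤ 2α = 11.42°  →  valid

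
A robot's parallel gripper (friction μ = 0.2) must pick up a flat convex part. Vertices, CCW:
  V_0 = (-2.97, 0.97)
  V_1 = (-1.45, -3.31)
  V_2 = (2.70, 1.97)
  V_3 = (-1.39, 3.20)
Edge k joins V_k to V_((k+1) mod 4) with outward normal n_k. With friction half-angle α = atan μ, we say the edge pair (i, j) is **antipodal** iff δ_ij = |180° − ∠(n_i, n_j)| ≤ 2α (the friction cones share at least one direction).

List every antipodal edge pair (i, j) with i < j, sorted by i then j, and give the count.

count = 1; pairs: (1,3)

α = atan 0.2 = 11.31°;  2α = 22.62°
n_0 = (-0.9423, -0.3347)
n_1 = (+0.7862, -0.6180)
n_2 = (+0.2880, +0.9576)
n_3 = (-0.8160, +0.5781)
  (0,1): δ = 57.72°  ·
  (0,2): δ = 53.71°  ·
  (0,3): δ = 125.13°  ·
  (1,2): δ = 68.57°  ·
  (1,3): δ = 2.85°  ✓
  (2,3): δ = 108.58°  ·
antipodal pairs: 1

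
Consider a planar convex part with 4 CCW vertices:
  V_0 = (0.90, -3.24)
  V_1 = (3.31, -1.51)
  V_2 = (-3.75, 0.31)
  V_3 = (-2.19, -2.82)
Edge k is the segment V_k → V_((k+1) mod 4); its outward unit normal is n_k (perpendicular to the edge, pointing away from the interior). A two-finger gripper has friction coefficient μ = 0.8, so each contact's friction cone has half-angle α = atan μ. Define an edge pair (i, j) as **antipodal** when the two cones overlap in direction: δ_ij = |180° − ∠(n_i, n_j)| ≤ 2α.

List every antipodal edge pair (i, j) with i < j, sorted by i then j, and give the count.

α = atan 0.8 = 38.66°;  2α = 77.32°
n_0 = (+0.5831, -0.8124)
n_1 = (+0.2496, +0.9683)
n_2 = (-0.8950, -0.4461)
n_3 = (-0.1347, -0.9909)
  (0,1): δ = 50.13°  ✓
  (0,2): δ = 80.82°  ·
  (0,3): δ = 136.59°  ·
  (1,2): δ = 49.05°  ✓
  (1,3): δ = 6.72°  ✓
  (2,3): δ = 124.23°  ·
antipodal pairs: 3

count = 3; pairs: (0,1), (1,2), (1,3)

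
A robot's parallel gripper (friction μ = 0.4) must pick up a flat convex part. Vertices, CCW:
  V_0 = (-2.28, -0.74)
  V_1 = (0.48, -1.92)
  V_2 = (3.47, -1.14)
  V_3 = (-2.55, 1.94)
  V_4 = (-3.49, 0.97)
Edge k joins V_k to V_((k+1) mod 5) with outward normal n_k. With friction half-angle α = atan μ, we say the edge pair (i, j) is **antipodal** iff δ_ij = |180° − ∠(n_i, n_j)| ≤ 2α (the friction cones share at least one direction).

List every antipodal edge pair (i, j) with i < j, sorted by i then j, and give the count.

α = atan 0.4 = 21.80°;  2α = 43.60°
n_0 = (-0.3931, -0.9195)
n_1 = (+0.2524, -0.9676)
n_2 = (+0.4555, +0.8902)
n_3 = (-0.7181, +0.6959)
n_4 = (-0.8163, -0.5776)
  (0,1): δ = 142.23°  ·
  (0,2): δ = 3.95°  ✓
  (0,3): δ = 69.05°  ·
  (0,4): δ = 148.43°  ·
  (1,2): δ = 41.72°  ✓
  (1,3): δ = 31.28°  ✓
  (1,4): δ = 110.66°  ·
  (2,3): δ = 107.00°  ·
  (2,4): δ = 27.62°  ✓
  (3,4): δ = 100.62°  ·
antipodal pairs: 4

count = 4; pairs: (0,2), (1,2), (1,3), (2,4)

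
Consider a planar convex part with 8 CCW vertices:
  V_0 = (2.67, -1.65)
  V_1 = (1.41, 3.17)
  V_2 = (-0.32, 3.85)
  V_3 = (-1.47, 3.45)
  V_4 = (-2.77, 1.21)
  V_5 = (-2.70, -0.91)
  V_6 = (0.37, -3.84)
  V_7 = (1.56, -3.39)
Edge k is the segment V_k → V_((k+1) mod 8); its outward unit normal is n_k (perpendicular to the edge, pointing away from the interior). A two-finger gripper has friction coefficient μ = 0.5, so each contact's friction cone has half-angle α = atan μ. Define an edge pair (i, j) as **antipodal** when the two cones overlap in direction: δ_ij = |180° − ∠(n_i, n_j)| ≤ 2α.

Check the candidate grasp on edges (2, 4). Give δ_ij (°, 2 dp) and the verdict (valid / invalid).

δ = 107.29°, invalid

α = atan 0.5 = 26.57°;  2α = 53.13°
edge 2: e_2 = (-1.15, -0.40);  n_2 = (-0.3285, +0.9445)
edge 4: e_4 = (+0.07, -2.12);  n_4 = (-0.9995, -0.0330)
∠(n_2, n_4) = 72.71°
δ = |180° − 72.71°| = 107.29°
107.29° > 2α = 53.13°  →  invalid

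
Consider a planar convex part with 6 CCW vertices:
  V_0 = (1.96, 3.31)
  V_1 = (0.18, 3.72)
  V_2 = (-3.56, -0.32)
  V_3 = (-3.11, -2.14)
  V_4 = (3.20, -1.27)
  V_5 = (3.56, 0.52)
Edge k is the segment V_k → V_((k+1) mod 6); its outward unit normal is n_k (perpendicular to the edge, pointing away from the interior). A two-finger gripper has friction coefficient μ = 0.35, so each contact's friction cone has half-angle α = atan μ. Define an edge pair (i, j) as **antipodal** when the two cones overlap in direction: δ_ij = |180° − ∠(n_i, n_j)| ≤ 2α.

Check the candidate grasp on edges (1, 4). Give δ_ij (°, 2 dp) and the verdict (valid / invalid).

δ = 31.42°, valid

α = atan 0.35 = 19.29°;  2α = 38.58°
edge 1: e_1 = (-3.74, -4.04);  n_1 = (-0.7338, +0.6793)
edge 4: e_4 = (+0.36, +1.79);  n_4 = (+0.9804, -0.1972)
∠(n_1, n_4) = 148.58°
δ = |180° − 148.58°| = 31.42°
31.42° ≤ 2α = 38.58°  →  valid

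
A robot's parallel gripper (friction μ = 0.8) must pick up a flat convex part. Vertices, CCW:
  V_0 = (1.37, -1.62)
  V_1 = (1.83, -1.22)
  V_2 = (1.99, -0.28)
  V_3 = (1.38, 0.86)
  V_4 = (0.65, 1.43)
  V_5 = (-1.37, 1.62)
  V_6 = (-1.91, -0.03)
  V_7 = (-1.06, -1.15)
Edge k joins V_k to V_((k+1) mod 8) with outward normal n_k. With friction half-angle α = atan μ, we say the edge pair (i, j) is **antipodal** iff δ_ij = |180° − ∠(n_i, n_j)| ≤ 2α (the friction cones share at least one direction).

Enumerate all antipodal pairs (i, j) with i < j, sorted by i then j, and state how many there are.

α = atan 0.8 = 38.66°;  2α = 77.32°
n_0 = (+0.6562, -0.7546)
n_1 = (+0.9858, -0.1678)
n_2 = (+0.8817, +0.4718)
n_3 = (+0.6154, +0.7882)
n_4 = (+0.0936, +0.9956)
n_5 = (-0.9504, +0.3110)
n_6 = (-0.7966, -0.6045)
n_7 = (-0.1899, -0.9818)
  (0,1): δ = 140.67°  ·
  (0,2): δ = 102.86°  ·
  (0,3): δ = 78.99°  ·
  (0,4): δ = 46.38°  ✓
  (0,5): δ = 30.87°  ✓
  (0,6): δ = 86.19°  ·
  (0,7): δ = 128.04°  ·
  (1,2): δ = 142.19°  ·
  (1,3): δ = 118.32°  ·
  (1,4): δ = 85.71°  ·
  (1,5): δ = 8.46°  ✓
  (1,6): δ = 46.86°  ✓
  (1,7): δ = 88.71°  ·
  (2,3): δ = 156.13°  ·
  (2,4): δ = 123.52°  ·
  (2,5): δ = 46.27°  ✓
  (2,6): δ = 9.05°  ✓
  (2,7): δ = 50.90°  ✓
  (3,4): δ = 147.39°  ·
  (3,5): δ = 70.14°  ✓
  (3,6): δ = 14.82°  ✓
  (3,7): δ = 27.04°  ✓
  (4,5): δ = 102.75°  ·
  (4,6): δ = 47.43°  ✓
  (4,7): δ = 5.57°  ✓
  (5,6): δ = 124.68°  ·
  (5,7): δ = 82.82°  ·
  (6,7): δ = 138.14°  ·
antipodal pairs: 12

count = 12; pairs: (0,4), (0,5), (1,5), (1,6), (2,5), (2,6), (2,7), (3,5), (3,6), (3,7), (4,6), (4,7)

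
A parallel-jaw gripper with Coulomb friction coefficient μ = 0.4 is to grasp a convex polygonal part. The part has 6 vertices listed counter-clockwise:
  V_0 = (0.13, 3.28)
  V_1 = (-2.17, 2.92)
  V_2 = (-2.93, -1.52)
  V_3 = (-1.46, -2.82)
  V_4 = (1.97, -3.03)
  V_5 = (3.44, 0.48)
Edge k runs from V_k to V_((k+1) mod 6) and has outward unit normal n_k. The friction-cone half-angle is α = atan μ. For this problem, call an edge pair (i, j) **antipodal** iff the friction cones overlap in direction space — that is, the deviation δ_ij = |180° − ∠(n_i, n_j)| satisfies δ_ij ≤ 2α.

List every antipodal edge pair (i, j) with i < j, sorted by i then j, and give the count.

α = atan 0.4 = 21.80°;  2α = 43.60°
n_0 = (-0.1546, +0.9880)
n_1 = (-0.9857, +0.1687)
n_2 = (-0.6625, -0.7491)
n_3 = (-0.0611, -0.9981)
n_4 = (+0.9224, -0.3863)
n_5 = (+0.6458, +0.7635)
  (0,1): δ = 108.61°  ·
  (0,2): δ = 50.38°  ·
  (0,3): δ = 12.40°  ✓
  (0,4): δ = 58.38°  ·
  (0,5): δ = 130.88°  ·
  (1,2): δ = 121.77°  ·
  (1,3): δ = 83.79°  ·
  (1,4): δ = 13.01°  ✓
  (1,5): δ = 59.48°  ·
  (2,3): δ = 142.02°  ·
  (2,4): δ = 71.24°  ·
  (2,5): δ = 1.26°  ✓
  (3,4): δ = 109.22°  ·
  (3,5): δ = 36.73°  ✓
  (4,5): δ = 107.50°  ·
antipodal pairs: 4

count = 4; pairs: (0,3), (1,4), (2,5), (3,5)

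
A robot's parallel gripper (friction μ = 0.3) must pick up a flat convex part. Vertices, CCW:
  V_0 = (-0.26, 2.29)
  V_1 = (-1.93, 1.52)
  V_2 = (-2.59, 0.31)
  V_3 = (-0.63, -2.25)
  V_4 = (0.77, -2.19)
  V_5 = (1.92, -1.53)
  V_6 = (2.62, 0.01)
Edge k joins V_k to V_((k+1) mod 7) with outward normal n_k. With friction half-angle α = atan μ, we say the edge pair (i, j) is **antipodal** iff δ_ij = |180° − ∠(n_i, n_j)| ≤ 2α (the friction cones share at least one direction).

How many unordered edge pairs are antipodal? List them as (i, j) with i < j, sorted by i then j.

count = 5; pairs: (0,3), (0,4), (1,4), (1,5), (2,6)

α = atan 0.3 = 16.70°;  2α = 33.40°
n_0 = (-0.4187, +0.9081)
n_1 = (-0.8779, +0.4789)
n_2 = (-0.7940, -0.6079)
n_3 = (+0.0428, -0.9991)
n_4 = (+0.4978, -0.8673)
n_5 = (+0.9104, -0.4138)
n_6 = (+0.6207, +0.7840)
  (0,1): δ = 143.36°  ·
  (0,2): δ = 77.31°  ·
  (0,3): δ = 22.30°  ✓
  (0,4): δ = 5.10°  ✓
  (0,5): δ = 40.80°  ·
  (0,6): δ = 116.88°  ·
  (1,2): δ = 113.95°  ·
  (1,3): δ = 58.94°  ·
  (1,4): δ = 31.54°  ✓
  (1,5): δ = 4.17°  ✓
  (1,6): δ = 80.24°  ·
  (2,3): δ = 124.98°  ·
  (2,4): δ = 97.59°  ·
  (2,5): δ = 61.88°  ·
  (2,6): δ = 14.19°  ✓
  (3,4): δ = 152.60°  ·
  (3,5): δ = 116.90°  ·
  (3,6): δ = 40.82°  ·
  (4,5): δ = 144.30°  ·
  (4,6): δ = 68.22°  ·
  (5,6): δ = 103.92°  ·
antipodal pairs: 5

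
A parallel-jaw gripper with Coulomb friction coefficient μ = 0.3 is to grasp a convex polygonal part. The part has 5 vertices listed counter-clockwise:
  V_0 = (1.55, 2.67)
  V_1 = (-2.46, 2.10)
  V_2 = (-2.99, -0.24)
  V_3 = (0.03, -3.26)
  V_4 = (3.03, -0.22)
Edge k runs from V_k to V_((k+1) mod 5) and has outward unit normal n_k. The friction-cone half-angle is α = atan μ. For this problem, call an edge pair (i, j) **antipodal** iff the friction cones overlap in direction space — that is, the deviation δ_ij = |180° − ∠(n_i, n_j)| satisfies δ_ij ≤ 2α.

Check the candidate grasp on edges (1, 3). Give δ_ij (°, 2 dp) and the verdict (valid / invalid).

α = atan 0.3 = 16.70°;  2α = 33.40°
edge 1: e_1 = (-0.53, -2.34);  n_1 = (-0.9753, +0.2209)
edge 3: e_3 = (+3.00, +3.04);  n_3 = (+0.7118, -0.7024)
∠(n_1, n_3) = 148.14°
δ = |180° − 148.14°| = 31.86°
31.86° ≤ 2α = 33.40°  →  valid

δ = 31.86°, valid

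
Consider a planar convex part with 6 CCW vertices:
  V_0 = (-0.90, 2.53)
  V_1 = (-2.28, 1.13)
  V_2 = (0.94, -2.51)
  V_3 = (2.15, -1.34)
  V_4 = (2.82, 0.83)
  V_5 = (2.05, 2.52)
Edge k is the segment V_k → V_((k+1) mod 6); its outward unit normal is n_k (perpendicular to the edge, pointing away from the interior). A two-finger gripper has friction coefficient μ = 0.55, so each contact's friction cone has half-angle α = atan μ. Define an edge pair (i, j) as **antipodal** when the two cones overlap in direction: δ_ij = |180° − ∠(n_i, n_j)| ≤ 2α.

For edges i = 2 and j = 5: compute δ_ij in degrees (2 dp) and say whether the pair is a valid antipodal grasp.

α = atan 0.55 = 28.81°;  2α = 57.62°
edge 2: e_2 = (+1.21, +1.17);  n_2 = (+0.6951, -0.7189)
edge 5: e_5 = (-2.95, +0.01);  n_5 = (+0.0034, +1.0000)
∠(n_2, n_5) = 135.77°
δ = |180° − 135.77°| = 44.23°
44.23° ≤ 2α = 57.62°  →  valid

δ = 44.23°, valid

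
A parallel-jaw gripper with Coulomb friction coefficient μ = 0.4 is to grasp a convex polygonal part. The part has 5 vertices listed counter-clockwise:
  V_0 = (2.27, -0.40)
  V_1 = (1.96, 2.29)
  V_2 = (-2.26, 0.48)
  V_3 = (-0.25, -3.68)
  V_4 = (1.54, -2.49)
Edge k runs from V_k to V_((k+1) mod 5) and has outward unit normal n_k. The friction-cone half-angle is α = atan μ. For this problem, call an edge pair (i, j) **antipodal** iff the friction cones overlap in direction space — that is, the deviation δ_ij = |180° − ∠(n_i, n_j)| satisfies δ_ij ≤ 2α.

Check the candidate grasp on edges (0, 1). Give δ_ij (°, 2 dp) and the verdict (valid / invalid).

δ = 73.36°, invalid

α = atan 0.4 = 21.80°;  2α = 43.60°
edge 0: e_0 = (-0.31, +2.69);  n_0 = (+0.9934, +0.1145)
edge 1: e_1 = (-4.22, -1.81);  n_1 = (-0.3942, +0.9190)
∠(n_0, n_1) = 106.64°
δ = |180° − 106.64°| = 73.36°
73.36° > 2α = 43.60°  →  invalid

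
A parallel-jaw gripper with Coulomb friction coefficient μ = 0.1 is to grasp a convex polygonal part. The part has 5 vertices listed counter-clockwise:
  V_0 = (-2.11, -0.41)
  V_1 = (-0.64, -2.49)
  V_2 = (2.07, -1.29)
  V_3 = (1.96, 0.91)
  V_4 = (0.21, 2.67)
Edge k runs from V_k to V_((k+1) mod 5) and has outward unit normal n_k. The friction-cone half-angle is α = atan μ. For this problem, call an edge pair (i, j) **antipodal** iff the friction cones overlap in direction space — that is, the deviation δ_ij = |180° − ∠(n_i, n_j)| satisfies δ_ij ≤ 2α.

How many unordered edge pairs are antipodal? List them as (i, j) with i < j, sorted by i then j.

α = atan 0.1 = 5.71°;  2α = 11.42°
n_0 = (-0.8166, -0.5771)
n_1 = (+0.4049, -0.9144)
n_2 = (+0.9988, +0.0499)
n_3 = (+0.7091, +0.7051)
n_4 = (-0.7988, +0.6017)
  (0,1): δ = 101.37°  ·
  (0,2): δ = 32.39°  ·
  (0,3): δ = 9.59°  ✓
  (0,4): δ = 107.76°  ·
  (1,2): δ = 111.02°  ·
  (1,3): δ = 69.05°  ·
  (1,4): δ = 29.13°  ·
  (2,3): δ = 138.03°  ·
  (2,4): δ = 39.85°  ·
  (3,4): δ = 81.83°  ·
antipodal pairs: 1

count = 1; pairs: (0,3)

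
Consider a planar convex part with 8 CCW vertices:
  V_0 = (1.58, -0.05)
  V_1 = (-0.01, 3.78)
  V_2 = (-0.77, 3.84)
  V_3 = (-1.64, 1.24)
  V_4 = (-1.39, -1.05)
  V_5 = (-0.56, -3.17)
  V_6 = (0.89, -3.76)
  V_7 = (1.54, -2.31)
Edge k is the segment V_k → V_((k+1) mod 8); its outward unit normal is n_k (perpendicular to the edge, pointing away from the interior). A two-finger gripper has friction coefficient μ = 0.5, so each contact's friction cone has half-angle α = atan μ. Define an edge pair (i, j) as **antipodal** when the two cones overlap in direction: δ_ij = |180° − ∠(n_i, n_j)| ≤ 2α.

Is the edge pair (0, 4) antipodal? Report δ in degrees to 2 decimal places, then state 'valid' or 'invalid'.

α = atan 0.5 = 26.57°;  2α = 53.13°
edge 0: e_0 = (-1.59, +3.83);  n_0 = (+0.9236, +0.3834)
edge 4: e_4 = (+0.83, -2.12);  n_4 = (-0.9312, -0.3646)
∠(n_0, n_4) = 178.84°
δ = |180° − 178.84°| = 1.16°
1.16° ≤ 2α = 53.13°  →  valid

δ = 1.16°, valid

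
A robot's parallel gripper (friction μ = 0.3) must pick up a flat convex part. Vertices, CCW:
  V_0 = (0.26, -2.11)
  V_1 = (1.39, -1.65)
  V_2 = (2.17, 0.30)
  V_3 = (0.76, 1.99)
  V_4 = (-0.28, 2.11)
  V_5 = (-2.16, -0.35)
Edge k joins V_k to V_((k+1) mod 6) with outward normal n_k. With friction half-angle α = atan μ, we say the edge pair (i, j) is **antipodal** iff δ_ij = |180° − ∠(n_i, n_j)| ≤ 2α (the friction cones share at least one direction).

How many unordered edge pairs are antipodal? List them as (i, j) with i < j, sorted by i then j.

count = 5; pairs: (0,3), (0,4), (1,4), (2,5), (3,5)

α = atan 0.3 = 16.70°;  2α = 33.40°
n_0 = (+0.3770, -0.9262)
n_1 = (+0.9285, -0.3714)
n_2 = (+0.7678, +0.6406)
n_3 = (+0.1146, +0.9934)
n_4 = (-0.7945, +0.6072)
n_5 = (-0.5882, -0.8087)
  (0,1): δ = 133.95°  ·
  (0,2): δ = 72.31°  ·
  (0,3): δ = 28.73°  ✓
  (0,4): δ = 30.46°  ✓
  (0,5): δ = 121.82°  ·
  (1,2): δ = 118.36°  ·
  (1,3): δ = 74.78°  ·
  (1,4): δ = 15.59°  ✓
  (1,5): δ = 75.77°  ·
  (2,3): δ = 136.42°  ·
  (2,4): δ = 77.23°  ·
  (2,5): δ = 14.13°  ✓
  (3,4): δ = 120.81°  ·
  (3,5): δ = 29.45°  ✓
  (4,5): δ = 88.64°  ·
antipodal pairs: 5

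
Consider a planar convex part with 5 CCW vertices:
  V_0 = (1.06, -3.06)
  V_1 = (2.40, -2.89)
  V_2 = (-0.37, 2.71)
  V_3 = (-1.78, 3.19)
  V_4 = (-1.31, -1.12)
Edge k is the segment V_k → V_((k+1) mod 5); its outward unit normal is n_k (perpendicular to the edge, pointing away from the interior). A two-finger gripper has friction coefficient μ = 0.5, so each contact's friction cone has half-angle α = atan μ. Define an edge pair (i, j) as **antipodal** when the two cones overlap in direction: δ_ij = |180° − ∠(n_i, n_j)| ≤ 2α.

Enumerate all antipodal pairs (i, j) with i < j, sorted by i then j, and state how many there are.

α = atan 0.5 = 26.57°;  2α = 53.13°
n_0 = (+0.1259, -0.9920)
n_1 = (+0.8963, +0.4434)
n_2 = (+0.3223, +0.9466)
n_3 = (-0.9941, -0.1084)
n_4 = (-0.6334, -0.7738)
  (0,1): δ = 70.91°  ·
  (0,2): δ = 26.03°  ✓
  (0,3): δ = 88.99°  ·
  (0,4): δ = 133.47°  ·
  (1,2): δ = 135.12°  ·
  (1,3): δ = 20.10°  ✓
  (1,4): δ = 24.38°  ✓
  (2,3): δ = 64.98°  ·
  (2,4): δ = 20.50°  ✓
  (3,4): δ = 135.53°  ·
antipodal pairs: 4

count = 4; pairs: (0,2), (1,3), (1,4), (2,4)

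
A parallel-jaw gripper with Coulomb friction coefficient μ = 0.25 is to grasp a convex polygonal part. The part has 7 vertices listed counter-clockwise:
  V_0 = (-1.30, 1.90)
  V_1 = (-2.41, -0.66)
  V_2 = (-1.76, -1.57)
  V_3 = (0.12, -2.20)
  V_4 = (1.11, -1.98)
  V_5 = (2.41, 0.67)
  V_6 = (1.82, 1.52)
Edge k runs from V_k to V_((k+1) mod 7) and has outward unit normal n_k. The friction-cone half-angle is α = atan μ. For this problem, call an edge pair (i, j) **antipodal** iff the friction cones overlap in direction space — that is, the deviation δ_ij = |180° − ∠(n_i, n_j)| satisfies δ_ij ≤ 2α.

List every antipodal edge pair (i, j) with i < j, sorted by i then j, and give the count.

count = 4; pairs: (0,4), (1,5), (2,6), (3,6)

α = atan 0.25 = 14.04°;  2α = 28.07°
n_0 = (-0.9175, +0.3978)
n_1 = (-0.8137, -0.5812)
n_2 = (-0.3177, -0.9482)
n_3 = (+0.2169, -0.9762)
n_4 = (+0.8978, -0.4404)
n_5 = (+0.8215, +0.5702)
n_6 = (+0.1209, +0.9927)
  (0,1): δ = 121.02°  ·
  (0,2): δ = 85.09°  ·
  (0,3): δ = 54.03°  ·
  (0,4): δ = 2.69°  ✓
  (0,5): δ = 58.21°  ·
  (0,6): δ = 106.50°  ·
  (1,2): δ = 144.06°  ·
  (1,3): δ = 113.01°  ·
  (1,4): δ = 61.67°  ·
  (1,5): δ = 0.77°  ✓
  (1,6): δ = 47.52°  ·
  (2,3): δ = 148.94°  ·
  (2,4): δ = 97.60°  ·
  (2,5): δ = 36.71°  ·
  (2,6): δ = 11.58°  ✓
  (3,4): δ = 128.66°  ·
  (3,5): δ = 67.76°  ·
  (3,6): δ = 19.47°  ✓
  (4,5): δ = 119.10°  ·
  (4,6): δ = 70.81°  ·
  (5,6): δ = 131.71°  ·
antipodal pairs: 4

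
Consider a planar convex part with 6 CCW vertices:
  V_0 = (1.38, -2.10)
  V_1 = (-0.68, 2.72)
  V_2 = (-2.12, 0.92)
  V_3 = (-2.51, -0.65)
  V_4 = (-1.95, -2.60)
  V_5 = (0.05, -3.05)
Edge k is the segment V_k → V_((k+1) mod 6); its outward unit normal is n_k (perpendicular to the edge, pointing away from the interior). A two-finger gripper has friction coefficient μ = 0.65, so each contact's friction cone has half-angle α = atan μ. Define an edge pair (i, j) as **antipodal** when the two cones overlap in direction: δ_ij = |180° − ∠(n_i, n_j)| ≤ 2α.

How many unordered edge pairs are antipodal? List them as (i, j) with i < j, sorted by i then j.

count = 7; pairs: (0,1), (0,2), (0,3), (0,4), (1,4), (1,5), (2,5)

α = atan 0.65 = 33.02°;  2α = 66.05°
n_0 = (+0.9195, +0.3930)
n_1 = (-0.7809, +0.6247)
n_2 = (-0.9705, +0.2411)
n_3 = (-0.9612, -0.2760)
n_4 = (-0.2195, -0.9756)
n_5 = (+0.5812, -0.8137)
  (0,1): δ = 61.80°  ✓
  (0,2): δ = 37.09°  ✓
  (0,3): δ = 7.12°  ✓
  (0,4): δ = 54.18°  ✓
  (0,5): δ = 102.40°  ·
  (1,2): δ = 155.29°  ·
  (1,3): δ = 125.32°  ·
  (1,4): δ = 64.02°  ✓
  (1,5): δ = 15.80°  ✓
  (2,3): δ = 150.03°  ·
  (2,4): δ = 88.73°  ·
  (2,5): δ = 40.51°  ✓
  (3,4): δ = 118.70°  ·
  (3,5): δ = 70.49°  ·
  (4,5): δ = 131.78°  ·
antipodal pairs: 7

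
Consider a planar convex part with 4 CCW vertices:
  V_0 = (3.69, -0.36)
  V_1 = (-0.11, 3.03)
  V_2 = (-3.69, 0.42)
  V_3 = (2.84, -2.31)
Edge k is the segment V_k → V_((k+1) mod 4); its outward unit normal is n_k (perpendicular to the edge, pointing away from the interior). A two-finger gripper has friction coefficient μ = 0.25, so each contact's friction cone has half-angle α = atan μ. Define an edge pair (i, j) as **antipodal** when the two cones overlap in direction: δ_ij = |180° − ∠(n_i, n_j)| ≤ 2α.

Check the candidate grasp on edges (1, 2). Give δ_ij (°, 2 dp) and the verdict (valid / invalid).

δ = 58.78°, invalid

α = atan 0.25 = 14.04°;  2α = 28.07°
edge 1: e_1 = (-3.58, -2.61);  n_1 = (-0.5891, +0.8081)
edge 2: e_2 = (+6.53, -2.73);  n_2 = (-0.3857, -0.9226)
∠(n_1, n_2) = 121.22°
δ = |180° − 121.22°| = 58.78°
58.78° > 2α = 28.07°  →  invalid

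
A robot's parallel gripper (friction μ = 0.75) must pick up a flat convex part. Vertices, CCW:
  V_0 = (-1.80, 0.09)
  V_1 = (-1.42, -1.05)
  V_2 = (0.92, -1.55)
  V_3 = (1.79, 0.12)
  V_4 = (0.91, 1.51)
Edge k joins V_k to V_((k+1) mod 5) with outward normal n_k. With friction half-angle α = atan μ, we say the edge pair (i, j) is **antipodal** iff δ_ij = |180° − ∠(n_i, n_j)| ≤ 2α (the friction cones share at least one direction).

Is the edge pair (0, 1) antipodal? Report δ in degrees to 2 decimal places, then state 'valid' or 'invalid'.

α = atan 0.75 = 36.87°;  2α = 73.74°
edge 0: e_0 = (+0.38, -1.14);  n_0 = (-0.9487, -0.3162)
edge 1: e_1 = (+2.34, -0.50);  n_1 = (-0.2090, -0.9779)
∠(n_0, n_1) = 59.50°
δ = |180° − 59.50°| = 120.50°
120.50° > 2α = 73.74°  →  invalid

δ = 120.50°, invalid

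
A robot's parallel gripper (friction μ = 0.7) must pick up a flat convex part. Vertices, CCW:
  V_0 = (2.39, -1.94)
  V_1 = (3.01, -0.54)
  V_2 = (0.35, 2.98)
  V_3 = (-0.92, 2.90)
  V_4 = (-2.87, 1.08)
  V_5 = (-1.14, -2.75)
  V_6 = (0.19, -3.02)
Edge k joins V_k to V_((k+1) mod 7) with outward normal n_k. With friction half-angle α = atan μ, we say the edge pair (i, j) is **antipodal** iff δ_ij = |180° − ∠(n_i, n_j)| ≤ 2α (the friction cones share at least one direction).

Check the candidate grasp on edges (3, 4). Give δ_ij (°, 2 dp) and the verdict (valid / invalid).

δ = 108.72°, invalid

α = atan 0.7 = 34.99°;  2α = 69.98°
edge 3: e_3 = (-1.95, -1.82);  n_3 = (-0.6823, +0.7311)
edge 4: e_4 = (+1.73, -3.83);  n_4 = (-0.9113, -0.4117)
∠(n_3, n_4) = 71.28°
δ = |180° − 71.28°| = 108.72°
108.72° > 2α = 69.98°  →  invalid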